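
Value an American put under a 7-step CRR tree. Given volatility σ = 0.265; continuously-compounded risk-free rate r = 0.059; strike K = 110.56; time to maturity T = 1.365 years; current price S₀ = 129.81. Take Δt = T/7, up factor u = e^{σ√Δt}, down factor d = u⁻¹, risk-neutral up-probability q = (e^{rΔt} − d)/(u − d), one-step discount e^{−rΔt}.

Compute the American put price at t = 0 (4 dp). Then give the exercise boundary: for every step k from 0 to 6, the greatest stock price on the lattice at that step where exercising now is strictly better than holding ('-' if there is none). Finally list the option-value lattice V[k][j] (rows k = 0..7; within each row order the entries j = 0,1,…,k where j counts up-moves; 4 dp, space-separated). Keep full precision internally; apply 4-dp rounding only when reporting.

price = 4.6993
boundary = - - - - 81.2872 91.3784 81.2872
tree:
4.6993
7.8254 1.9195
12.6515 3.5466 0.4609
19.7071 6.4230 0.9716 0.0000
29.2728 11.3194 2.0480 0.0000 0.0000
38.2496 19.1816 4.3170 0.0000 0.0000 0.0000
46.2351 29.2728 9.0998 0.0000 0.0000 0.0000 0.0000
53.3387 38.2496 19.1816 0.0000 0.0000 0.0000 0.0000 0.0000

Δt=0.19500  u=1.12414  d=0.88957  q=0.52011  discount=0.98856
step 7 (expiry): payoffs max(K−S,0) = 53.3387 38.2496 19.1816 0.0000 0.0000 0.0000 0.0000 0.0000
step 6: (k=6,j=0): S=64.3249, (K−S)⁺=46.2351, hold=44.9704 ⇒ V=46.2351 exercise | (k=6,j=1): S=81.2872, (K−S)⁺=29.2728, hold=28.0081 ⇒ V=29.2728 exercise | (k=6,j=2): S=102.7224, (K−S)⁺=7.8376, hold=9.0998 ⇒ V=9.0998 continue | (k=6,j=3): S=129.8100, (K−S)⁺=0.0000, hold=0.0000 ⇒ V=0.0000 continue | (k=6,j=4): S=164.0405, (K−S)⁺=0.0000, hold=0.0000 ⇒ V=0.0000 continue | (k=6,j=5): S=207.2975, (K−S)⁺=0.0000, hold=0.0000 ⇒ V=0.0000 continue | (k=6,j=6): S=261.9613, (K−S)⁺=0.0000, hold=0.0000 ⇒ V=0.0000 continue  boundary S*=81.2872
step 5: (k=5,j=0): S=72.3104, (K−S)⁺=38.2496, hold=36.9849 ⇒ V=38.2496 exercise | (k=5,j=1): S=91.3784, (K−S)⁺=19.1816, hold=18.5658 ⇒ V=19.1816 exercise | (k=5,j=2): S=115.4746, (K−S)⁺=0.0000, hold=4.3170 ⇒ V=4.3170 continue | (k=5,j=3): S=145.9250, (K−S)⁺=0.0000, hold=0.0000 ⇒ V=0.0000 continue | (k=5,j=4): S=184.4050, (K−S)⁺=0.0000, hold=0.0000 ⇒ V=0.0000 continue | (k=5,j=5): S=233.0321, (K−S)⁺=0.0000, hold=0.0000 ⇒ V=0.0000 continue  boundary S*=91.3784
step 4: (k=4,j=0): S=81.2872, (K−S)⁺=29.2728, hold=28.0081 ⇒ V=29.2728 exercise | (k=4,j=1): S=102.7224, (K−S)⁺=7.8376, hold=11.3194 ⇒ V=11.3194 continue | (k=4,j=2): S=129.8100, (K−S)⁺=0.0000, hold=2.0480 ⇒ V=2.0480 continue | (k=4,j=3): S=164.0405, (K−S)⁺=0.0000, hold=0.0000 ⇒ V=0.0000 continue | (k=4,j=4): S=207.2975, (K−S)⁺=0.0000, hold=0.0000 ⇒ V=0.0000 continue  boundary S*=81.2872
step 3: (k=3,j=0): S=91.3784, (K−S)⁺=19.1816, hold=19.7071 ⇒ V=19.7071 continue | (k=3,j=1): S=115.4746, (K−S)⁺=0.0000, hold=6.4230 ⇒ V=6.4230 continue | (k=3,j=2): S=145.9250, (K−S)⁺=0.0000, hold=0.9716 ⇒ V=0.9716 continue | (k=3,j=3): S=184.4050, (K−S)⁺=0.0000, hold=0.0000 ⇒ V=0.0000 continue  boundary S*=-
step 2: (k=2,j=0): S=102.7224, (K−S)⁺=7.8376, hold=12.6515 ⇒ V=12.6515 continue | (k=2,j=1): S=129.8100, (K−S)⁺=0.0000, hold=3.5466 ⇒ V=3.5466 continue | (k=2,j=2): S=164.0405, (K−S)⁺=0.0000, hold=0.4609 ⇒ V=0.4609 continue  boundary S*=-
step 1: (k=1,j=0): S=115.4746, (K−S)⁺=0.0000, hold=7.8254 ⇒ V=7.8254 continue | (k=1,j=1): S=145.9250, (K−S)⁺=0.0000, hold=1.9195 ⇒ V=1.9195 continue  boundary S*=-
step 0: (k=0,j=0): S=129.8100, (K−S)⁺=0.0000, hold=4.6993 ⇒ V=4.6993 continue  boundary S*=-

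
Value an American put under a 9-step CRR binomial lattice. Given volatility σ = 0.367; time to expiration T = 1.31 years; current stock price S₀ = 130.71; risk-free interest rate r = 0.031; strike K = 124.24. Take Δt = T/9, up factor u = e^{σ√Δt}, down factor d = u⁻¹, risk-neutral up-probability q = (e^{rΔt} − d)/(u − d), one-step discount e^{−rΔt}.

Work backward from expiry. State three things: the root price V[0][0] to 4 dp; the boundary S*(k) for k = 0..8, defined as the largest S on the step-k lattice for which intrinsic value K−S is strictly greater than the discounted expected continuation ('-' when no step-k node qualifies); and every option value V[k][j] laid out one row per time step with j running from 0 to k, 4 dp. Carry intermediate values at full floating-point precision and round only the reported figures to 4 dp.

price = 16.4640
boundary = - - - - 74.6577 64.9032 74.6577 85.8782 98.7852
tree:
16.4640
22.6753 9.9207
30.3835 14.5764 4.9936
39.4767 20.8633 7.9339 1.8698
49.5823 28.9503 12.3388 3.2584 0.3900
59.3368 38.7193 18.6879 5.6082 0.7550 0.0000
67.8168 49.5823 27.3691 9.5022 1.4618 0.0000 0.0000
75.1889 59.3368 38.3618 15.7723 2.8301 0.0000 0.0000 0.0000
81.5977 67.8168 49.5823 25.4548 5.4792 0.0000 0.0000 0.0000 0.0000
87.1692 75.1889 59.3368 38.3618 10.6081 0.0000 0.0000 0.0000 0.0000 0.0000

Δt=0.14556  u=1.15029  d=0.86934  q=0.48115  discount=0.99550
step 9 (expiry): payoffs max(K−S,0) = 87.1692 75.1889 59.3368 38.3618 10.6081 0.0000 0.0000 0.0000 0.0000 0.0000
step 8: (k=8,j=0): S=42.6423, (K−S)⁺=81.5977, hold=81.0384 ⇒ V=81.5977 exercise | (k=8,j=1): S=56.4232, (K−S)⁺=67.8168, hold=67.2575 ⇒ V=67.8168 exercise | (k=8,j=2): S=74.6577, (K−S)⁺=49.5823, hold=49.0230 ⇒ V=49.5823 exercise | (k=8,j=3): S=98.7852, (K−S)⁺=25.4548, hold=24.8955 ⇒ V=25.4548 exercise | (k=8,j=4): S=130.7100, (K−S)⁺=0.0000, hold=5.4792 ⇒ V=5.4792 continue | (k=8,j=5): S=172.9521, (K−S)⁺=0.0000, hold=0.0000 ⇒ V=0.0000 continue | (k=8,j=6): S=228.8459, (K−S)⁺=0.0000, hold=0.0000 ⇒ V=0.0000 continue | (k=8,j=7): S=302.8030, (K−S)⁺=0.0000, hold=0.0000 ⇒ V=0.0000 continue | (k=8,j=8): S=400.6613, (K−S)⁺=0.0000, hold=0.0000 ⇒ V=0.0000 continue  boundary S*=98.7852
step 7: (k=7,j=0): S=49.0511, (K−S)⁺=75.1889, hold=74.6296 ⇒ V=75.1889 exercise | (k=7,j=1): S=64.9032, (K−S)⁺=59.3368, hold=58.7775 ⇒ V=59.3368 exercise | (k=7,j=2): S=85.8782, (K−S)⁺=38.3618, hold=37.8024 ⇒ V=38.3618 exercise | (k=7,j=3): S=113.6319, (K−S)⁺=10.6081, hold=15.7723 ⇒ V=15.7723 continue | (k=7,j=4): S=150.3548, (K−S)⁺=0.0000, hold=2.8301 ⇒ V=2.8301 continue | (k=7,j=5): S=198.9457, (K−S)⁺=0.0000, hold=0.0000 ⇒ V=0.0000 continue | (k=7,j=6): S=263.2399, (K−S)⁺=0.0000, hold=0.0000 ⇒ V=0.0000 continue | (k=7,j=7): S=348.3123, (K−S)⁺=0.0000, hold=0.0000 ⇒ V=0.0000 continue  boundary S*=85.8782
step 6: (k=6,j=0): S=56.4232, (K−S)⁺=67.8168, hold=67.2575 ⇒ V=67.8168 exercise | (k=6,j=1): S=74.6577, (K−S)⁺=49.5823, hold=49.0230 ⇒ V=49.5823 exercise | (k=6,j=2): S=98.7852, (K−S)⁺=25.4548, hold=27.3691 ⇒ V=27.3691 continue | (k=6,j=3): S=130.7100, (K−S)⁺=0.0000, hold=9.5022 ⇒ V=9.5022 continue | (k=6,j=4): S=172.9521, (K−S)⁺=0.0000, hold=1.4618 ⇒ V=1.4618 continue | (k=6,j=5): S=228.8459, (K−S)⁺=0.0000, hold=0.0000 ⇒ V=0.0000 continue | (k=6,j=6): S=302.8030, (K−S)⁺=0.0000, hold=0.0000 ⇒ V=0.0000 continue  boundary S*=74.6577
step 5: (k=5,j=0): S=64.9032, (K−S)⁺=59.3368, hold=58.7775 ⇒ V=59.3368 exercise | (k=5,j=1): S=85.8782, (K−S)⁺=38.3618, hold=38.7193 ⇒ V=38.7193 continue | (k=5,j=2): S=113.6319, (K−S)⁺=10.6081, hold=18.6879 ⇒ V=18.6879 continue | (k=5,j=3): S=150.3548, (K−S)⁺=0.0000, hold=5.6082 ⇒ V=5.6082 continue | (k=5,j=4): S=198.9457, (K−S)⁺=0.0000, hold=0.7550 ⇒ V=0.7550 continue | (k=5,j=5): S=263.2399, (K−S)⁺=0.0000, hold=0.0000 ⇒ V=0.0000 continue  boundary S*=64.9032
step 4: (k=4,j=0): S=74.6577, (K−S)⁺=49.5823, hold=49.1942 ⇒ V=49.5823 exercise | (k=4,j=1): S=98.7852, (K−S)⁺=25.4548, hold=28.9503 ⇒ V=28.9503 continue | (k=4,j=2): S=130.7100, (K−S)⁺=0.0000, hold=12.3388 ⇒ V=12.3388 continue | (k=4,j=3): S=172.9521, (K−S)⁺=0.0000, hold=3.2584 ⇒ V=3.2584 continue | (k=4,j=4): S=228.8459, (K−S)⁺=0.0000, hold=0.3900 ⇒ V=0.3900 continue  boundary S*=74.6577
step 3: (k=3,j=0): S=85.8782, (K−S)⁺=38.3618, hold=39.4767 ⇒ V=39.4767 continue | (k=3,j=1): S=113.6319, (K−S)⁺=10.6081, hold=20.8633 ⇒ V=20.8633 continue | (k=3,j=2): S=150.3548, (K−S)⁺=0.0000, hold=7.9339 ⇒ V=7.9339 continue | (k=3,j=3): S=198.9457, (K−S)⁺=0.0000, hold=1.8698 ⇒ V=1.8698 continue  boundary S*=-
step 2: (k=2,j=0): S=98.7852, (K−S)⁺=25.4548, hold=30.3835 ⇒ V=30.3835 continue | (k=2,j=1): S=130.7100, (K−S)⁺=0.0000, hold=14.5764 ⇒ V=14.5764 continue | (k=2,j=2): S=172.9521, (K−S)⁺=0.0000, hold=4.9936 ⇒ V=4.9936 continue  boundary S*=-
step 1: (k=1,j=0): S=113.6319, (K−S)⁺=10.6081, hold=22.6753 ⇒ V=22.6753 continue | (k=1,j=1): S=150.3548, (K−S)⁺=0.0000, hold=9.9207 ⇒ V=9.9207 continue  boundary S*=-
step 0: (k=0,j=0): S=130.7100, (K−S)⁺=0.0000, hold=16.4640 ⇒ V=16.4640 continue  boundary S*=-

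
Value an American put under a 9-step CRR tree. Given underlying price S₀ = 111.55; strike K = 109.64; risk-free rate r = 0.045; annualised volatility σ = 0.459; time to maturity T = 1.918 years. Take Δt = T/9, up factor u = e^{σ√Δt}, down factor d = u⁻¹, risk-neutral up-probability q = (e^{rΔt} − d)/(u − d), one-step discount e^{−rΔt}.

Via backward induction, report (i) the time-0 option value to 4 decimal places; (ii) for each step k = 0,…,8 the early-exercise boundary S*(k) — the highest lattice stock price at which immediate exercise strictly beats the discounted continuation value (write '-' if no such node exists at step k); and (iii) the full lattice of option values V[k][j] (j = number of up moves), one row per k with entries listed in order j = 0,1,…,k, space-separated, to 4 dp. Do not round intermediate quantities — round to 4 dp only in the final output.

price = 23.0147
boundary = - - - - 47.7941 59.0743 47.7941 59.0743 73.0167
tree:
23.0147
30.8081 14.6911
40.1100 20.9419 7.9378
50.6405 29.0481 12.2229 3.2645
61.8459 39.0329 18.3751 5.5301 0.7744
70.9721 50.5657 26.8175 9.2240 1.4747 0.0000
78.3557 61.8459 37.7082 15.0764 2.8082 0.0000 0.0000
84.3294 70.9721 50.5657 23.9707 5.3474 0.0000 0.0000 0.0000
89.1624 78.3557 61.8459 36.6233 10.1827 0.0000 0.0000 0.0000 0.0000
93.0726 84.3294 70.9721 50.5657 19.3903 0.0000 0.0000 0.0000 0.0000 0.0000

Δt=0.21311  u=1.23602  d=0.80905  q=0.46979  discount=0.99046
step 9 (expiry): payoffs max(K−S,0) = 93.0726 84.3294 70.9721 50.5657 19.3903 0.0000 0.0000 0.0000 0.0000 0.0000
step 8: (k=8,j=0): S=20.4776, (K−S)⁺=89.1624, hold=88.1160 ⇒ V=89.1624 exercise | (k=8,j=1): S=31.2843, (K−S)⁺=78.3557, hold=77.3092 ⇒ V=78.3557 exercise | (k=8,j=2): S=47.7941, (K−S)⁺=61.8459, hold=60.7995 ⇒ V=61.8459 exercise | (k=8,j=3): S=73.0167, (K−S)⁺=36.6233, hold=35.5769 ⇒ V=36.6233 exercise | (k=8,j=4): S=111.5500, (K−S)⁺=0.0000, hold=10.1827 ⇒ V=10.1827 continue | (k=8,j=5): S=170.4187, (K−S)⁺=0.0000, hold=0.0000 ⇒ V=0.0000 continue | (k=8,j=6): S=260.3543, (K−S)⁺=0.0000, hold=0.0000 ⇒ V=0.0000 continue | (k=8,j=7): S=397.7519, (K−S)⁺=0.0000, hold=0.0000 ⇒ V=0.0000 continue | (k=8,j=8): S=607.6588, (K−S)⁺=0.0000, hold=0.0000 ⇒ V=0.0000 continue  boundary S*=73.0167
step 7: (k=7,j=0): S=25.3106, (K−S)⁺=84.3294, hold=83.2829 ⇒ V=84.3294 exercise | (k=7,j=1): S=38.6679, (K−S)⁺=70.9721, hold=69.9257 ⇒ V=70.9721 exercise | (k=7,j=2): S=59.0743, (K−S)⁺=50.5657, hold=49.5193 ⇒ V=50.5657 exercise | (k=7,j=3): S=90.2497, (K−S)⁺=19.3903, hold=23.9707 ⇒ V=23.9707 continue | (k=7,j=4): S=137.8775, (K−S)⁺=0.0000, hold=5.3474 ⇒ V=5.3474 continue | (k=7,j=5): S=210.6400, (K−S)⁺=0.0000, hold=0.0000 ⇒ V=0.0000 continue | (k=7,j=6): S=321.8018, (K−S)⁺=0.0000, hold=0.0000 ⇒ V=0.0000 continue | (k=7,j=7): S=491.6273, (K−S)⁺=0.0000, hold=0.0000 ⇒ V=0.0000 continue  boundary S*=59.0743
step 6: (k=6,j=0): S=31.2843, (K−S)⁺=78.3557, hold=77.3092 ⇒ V=78.3557 exercise | (k=6,j=1): S=47.7941, (K−S)⁺=61.8459, hold=60.7995 ⇒ V=61.8459 exercise | (k=6,j=2): S=73.0167, (K−S)⁺=36.6233, hold=37.7082 ⇒ V=37.7082 continue | (k=6,j=3): S=111.5500, (K−S)⁺=0.0000, hold=15.0764 ⇒ V=15.0764 continue | (k=6,j=4): S=170.4187, (K−S)⁺=0.0000, hold=2.8082 ⇒ V=2.8082 continue | (k=6,j=5): S=260.3543, (K−S)⁺=0.0000, hold=0.0000 ⇒ V=0.0000 continue | (k=6,j=6): S=397.7519, (K−S)⁺=0.0000, hold=0.0000 ⇒ V=0.0000 continue  boundary S*=47.7941
step 5: (k=5,j=0): S=38.6679, (K−S)⁺=70.9721, hold=69.9257 ⇒ V=70.9721 exercise | (k=5,j=1): S=59.0743, (K−S)⁺=50.5657, hold=50.0241 ⇒ V=50.5657 exercise | (k=5,j=2): S=90.2497, (K−S)⁺=19.3903, hold=26.8175 ⇒ V=26.8175 continue | (k=5,j=3): S=137.8775, (K−S)⁺=0.0000, hold=9.2240 ⇒ V=9.2240 continue | (k=5,j=4): S=210.6400, (K−S)⁺=0.0000, hold=1.4747 ⇒ V=1.4747 continue | (k=5,j=5): S=321.8018, (K−S)⁺=0.0000, hold=0.0000 ⇒ V=0.0000 continue  boundary S*=59.0743
step 4: (k=4,j=0): S=47.7941, (K−S)⁺=61.8459, hold=60.7995 ⇒ V=61.8459 exercise | (k=4,j=1): S=73.0167, (K−S)⁺=36.6233, hold=39.0329 ⇒ V=39.0329 continue | (k=4,j=2): S=111.5500, (K−S)⁺=0.0000, hold=18.3751 ⇒ V=18.3751 continue | (k=4,j=3): S=170.4187, (K−S)⁺=0.0000, hold=5.5301 ⇒ V=5.5301 continue | (k=4,j=4): S=260.3543, (K−S)⁺=0.0000, hold=0.7744 ⇒ V=0.7744 continue  boundary S*=47.7941
step 3: (k=3,j=0): S=59.0743, (K−S)⁺=50.5657, hold=50.6405 ⇒ V=50.6405 continue | (k=3,j=1): S=90.2497, (K−S)⁺=19.3903, hold=29.0481 ⇒ V=29.0481 continue | (k=3,j=2): S=137.8775, (K−S)⁺=0.0000, hold=12.2229 ⇒ V=12.2229 continue | (k=3,j=3): S=210.6400, (K−S)⁺=0.0000, hold=3.2645 ⇒ V=3.2645 continue  boundary S*=-
step 2: (k=2,j=0): S=73.0167, (K−S)⁺=36.6233, hold=40.1100 ⇒ V=40.1100 continue | (k=2,j=1): S=111.5500, (K−S)⁺=0.0000, hold=20.9419 ⇒ V=20.9419 continue | (k=2,j=2): S=170.4187, (K−S)⁺=0.0000, hold=7.9378 ⇒ V=7.9378 continue  boundary S*=-
step 1: (k=1,j=0): S=90.2497, (K−S)⁺=19.3903, hold=30.8081 ⇒ V=30.8081 continue | (k=1,j=1): S=137.8775, (K−S)⁺=0.0000, hold=14.6911 ⇒ V=14.6911 continue  boundary S*=-
step 0: (k=0,j=0): S=111.5500, (K−S)⁺=0.0000, hold=23.0147 ⇒ V=23.0147 continue  boundary S*=-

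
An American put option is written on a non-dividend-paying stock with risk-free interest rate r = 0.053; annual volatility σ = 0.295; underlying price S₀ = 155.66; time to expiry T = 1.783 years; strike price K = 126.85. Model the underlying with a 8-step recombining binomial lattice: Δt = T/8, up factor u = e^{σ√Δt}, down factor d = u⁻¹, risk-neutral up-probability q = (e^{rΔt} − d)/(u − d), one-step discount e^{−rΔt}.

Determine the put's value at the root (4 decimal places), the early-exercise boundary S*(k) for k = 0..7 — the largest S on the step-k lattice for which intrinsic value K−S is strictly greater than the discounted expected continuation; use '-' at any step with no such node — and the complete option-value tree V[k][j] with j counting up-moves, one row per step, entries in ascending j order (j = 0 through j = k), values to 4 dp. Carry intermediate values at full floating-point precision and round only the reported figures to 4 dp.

price = 7.5652
boundary = - - - - 89.1750 77.5817 89.1750 102.5006
tree:
7.5652
11.8175 3.6199
17.9795 6.1203 1.2807
26.5131 10.1276 2.3788 0.2461
37.6750 16.3129 4.3683 0.5058 0.0000
49.2683 25.3775 7.9072 1.0398 0.0000 0.0000
59.3543 37.6750 14.0498 2.1375 0.0000 0.0000 0.0000
68.1291 49.2683 24.3494 4.3939 0.0000 0.0000 0.0000 0.0000
75.7632 59.3543 37.6750 9.0324 0.0000 0.0000 0.0000 0.0000 0.0000

Δt=0.22287, u=1.14943, d=0.86999, q=0.50776, disc=e^(-rΔt)=0.98826
k=8 terminal: V=max(K-S,0) → 75.7632 59.3543 37.6750 9.0324 0.0000 0.0000 0.0000 0.0000 0.0000
k=7: j=0 S=58.7209 intr=68.1291 cont=66.6396 V=68.1291[EX]; j=1 S=77.5817 intr=49.2683 cont=47.7787 V=49.2683[EX]; j=2 S=102.5006 intr=24.3494 cont=22.8598 V=24.3494[EX]; j=3 S=135.4233 intr=0.0000 cont=4.3939 V=4.3939[hold]; j=4 S=178.9207 intr=0.0000 cont=0.0000 V=0.0000[hold]; j=5 S=236.3892 intr=0.0000 cont=0.0000 V=0.0000[hold]; j=6 S=312.3163 intr=0.0000 cont=0.0000 V=0.0000[hold]; j=7 S=412.6308 intr=0.0000 cont=0.0000 V=0.0000[hold]  S*(7)=102.5006
k=6: j=0 S=67.4957 intr=59.3543 cont=57.8647 V=59.3543[EX]; j=1 S=89.1750 intr=37.6750 cont=36.1854 V=37.6750[EX]; j=2 S=117.8176 intr=9.0324 cont=14.0498 V=14.0498[hold]; j=3 S=155.6600 intr=0.0000 cont=2.1375 V=2.1375[hold]; j=4 S=205.6573 intr=0.0000 cont=0.0000 V=0.0000[hold]; j=5 S=271.7134 intr=0.0000 cont=0.0000 V=0.0000[hold]; j=6 S=358.9865 intr=0.0000 cont=0.0000 V=0.0000[hold]  S*(6)=89.1750
k=5: j=0 S=77.5817 intr=49.2683 cont=47.7787 V=49.2683[EX]; j=1 S=102.5006 intr=24.3494 cont=25.3775 V=25.3775[hold]; j=2 S=135.4233 intr=0.0000 cont=7.9072 V=7.9072[hold]; j=3 S=178.9207 intr=0.0000 cont=1.0398 V=1.0398[hold]; j=4 S=236.3892 intr=0.0000 cont=0.0000 V=0.0000[hold]; j=5 S=312.3163 intr=0.0000 cont=0.0000 V=0.0000[hold]  S*(5)=77.5817
k=4: j=0 S=89.1750 intr=37.6750 cont=36.7014 V=37.6750[EX]; j=1 S=117.8176 intr=9.0324 cont=16.3129 V=16.3129[hold]; j=2 S=155.6600 intr=0.0000 cont=4.3683 V=4.3683[hold]; j=3 S=205.6573 intr=0.0000 cont=0.5058 V=0.5058[hold]; j=4 S=271.7134 intr=0.0000 cont=0.0000 V=0.0000[hold]  S*(4)=89.1750
k=3: j=0 S=102.5006 intr=24.3494 cont=26.5131 V=26.5131[hold]; j=1 S=135.4233 intr=0.0000 cont=10.1276 V=10.1276[hold]; j=2 S=178.9207 intr=0.0000 cont=2.3788 V=2.3788[hold]; j=3 S=236.3892 intr=0.0000 cont=0.2461 V=0.2461[hold]  S*(3)=-
k=2: j=0 S=117.8176 intr=9.0324 cont=17.9795 V=17.9795[hold]; j=1 S=155.6600 intr=0.0000 cont=6.1203 V=6.1203[hold]; j=2 S=205.6573 intr=0.0000 cont=1.2807 V=1.2807[hold]  S*(2)=-
k=1: j=0 S=135.4233 intr=0.0000 cont=11.8175 V=11.8175[hold]; j=1 S=178.9207 intr=0.0000 cont=3.6199 V=3.6199[hold]  S*(1)=-
k=0: j=0 S=155.6600 intr=0.0000 cont=7.5652 V=7.5652[hold]  S*(0)=-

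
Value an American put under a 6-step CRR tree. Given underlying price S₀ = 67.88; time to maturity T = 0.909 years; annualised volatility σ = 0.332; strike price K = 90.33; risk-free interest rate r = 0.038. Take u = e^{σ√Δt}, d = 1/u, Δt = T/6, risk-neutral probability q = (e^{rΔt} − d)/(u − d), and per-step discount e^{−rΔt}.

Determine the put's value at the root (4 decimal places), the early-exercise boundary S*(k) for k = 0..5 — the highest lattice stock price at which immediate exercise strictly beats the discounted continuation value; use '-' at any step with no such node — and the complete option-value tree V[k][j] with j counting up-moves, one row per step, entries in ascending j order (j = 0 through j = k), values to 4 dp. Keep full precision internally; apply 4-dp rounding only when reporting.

Δt=0.15150, u=1.13795, d=0.87878, q=0.49002, disc=e^(-rΔt)=0.99426
k=6 terminal: V=max(K-S,0) → 59.0683 49.8485 37.9098 22.4500 2.4308 0.0000 0.0000
k=5: j=0 S=35.5742 intr=54.7558 cont=54.2373 V=54.7558[EX]; j=1 S=46.0657 intr=44.2643 cont=43.7458 V=44.2643[EX]; j=2 S=59.6514 intr=30.6786 cont=30.1601 V=30.6786[EX]; j=3 S=77.2437 intr=13.0863 cont=12.5677 V=13.0863[EX]; j=4 S=100.0244 intr=0.0000 cont=1.2326 V=1.2326[hold]; j=5 S=129.5236 intr=0.0000 cont=0.0000 V=0.0000[hold]  S*(5)=77.2437
k=4: j=0 S=40.4815 intr=49.8485 cont=49.3300 V=49.8485[EX]; j=1 S=52.4202 intr=37.9098 cont=37.3912 V=37.9098[EX]; j=2 S=67.8800 intr=22.4500 cont=21.9315 V=22.4500[EX]; j=3 S=87.8992 intr=2.4308 cont=7.2360 V=7.2360[hold]; j=4 S=113.8223 intr=0.0000 cont=0.6250 V=0.6250[hold]  S*(4)=67.8800
k=3: j=0 S=46.0657 intr=44.2643 cont=43.7458 V=44.2643[EX]; j=1 S=59.6514 intr=30.6786 cont=30.1601 V=30.6786[EX]; j=2 S=77.2437 intr=13.0863 cont=14.9088 V=14.9088[hold]; j=3 S=100.0244 intr=0.0000 cont=3.9735 V=3.9735[hold]  S*(3)=59.6514
k=2: j=0 S=52.4202 intr=37.9098 cont=37.3912 V=37.9098[EX]; j=1 S=67.8800 intr=22.4500 cont=22.8194 V=22.8194[hold]; j=2 S=87.8992 intr=2.4308 cont=9.4955 V=9.4955[hold]  S*(2)=52.4202
k=1: j=0 S=59.6514 intr=30.6786 cont=30.3401 V=30.6786[EX]; j=1 S=77.2437 intr=13.0863 cont=16.1970 V=16.1970[hold]  S*(1)=59.6514
k=0: j=0 S=67.8800 intr=22.4500 cont=23.4470 V=23.4470[hold]  S*(0)=-

price = 23.4470
boundary = - 59.6514 52.4202 59.6514 67.8800 77.2437
tree:
23.4470
30.6786 16.1970
37.9098 22.8194 9.4955
44.2643 30.6786 14.9088 3.9735
49.8485 37.9098 22.4500 7.2360 0.6250
54.7558 44.2643 30.6786 13.0863 1.2326 0.0000
59.0683 49.8485 37.9098 22.4500 2.4308 0.0000 0.0000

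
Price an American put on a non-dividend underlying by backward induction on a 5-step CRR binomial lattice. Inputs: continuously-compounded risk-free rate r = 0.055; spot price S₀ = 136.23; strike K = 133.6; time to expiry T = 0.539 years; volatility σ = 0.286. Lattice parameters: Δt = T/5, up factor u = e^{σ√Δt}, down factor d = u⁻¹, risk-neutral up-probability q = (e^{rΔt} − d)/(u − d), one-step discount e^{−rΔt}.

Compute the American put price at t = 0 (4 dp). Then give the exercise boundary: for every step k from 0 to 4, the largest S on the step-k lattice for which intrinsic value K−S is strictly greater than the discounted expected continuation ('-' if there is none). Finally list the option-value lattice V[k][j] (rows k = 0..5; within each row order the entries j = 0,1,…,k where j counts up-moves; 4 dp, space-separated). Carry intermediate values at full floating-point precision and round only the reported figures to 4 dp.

price = 8.9820
boundary = - - - 102.7849 112.9043
tree:
8.9820
14.1182 4.1159
21.3734 7.2612 1.1197
30.8151 12.4850 2.2902 0.0000
40.0275 20.6957 4.6840 0.0000 0.0000
48.4143 30.8151 9.5800 0.0000 0.0000 0.0000

params: Δt=0.10780 u=1.09845 d=0.91037 q=0.50816 e^(-rΔt)=0.99409
t_5 payoffs: 48.4143 30.8151 9.5800 0.0000 0.0000 0.0000
t_4: node(4,0) S=93.5725 payoff=40.0275 vs cont=39.2378 → 40.0275 [stop]  node(4,1) S=112.9043 payoff=20.6957 vs cont=19.9059 → 20.6957 [stop]  node(4,2) S=136.2300 payoff=0.0000 vs cont=4.6840 → 4.6840 [wait]  node(4,3) S=164.3747 payoff=0.0000 vs cont=0.0000 → 0.0000 [wait]  node(4,4) S=198.3341 payoff=0.0000 vs cont=0.0000 → 0.0000 [wait]  ⇒ S*(4)=112.9043
t_3: node(3,0) S=102.7849 payoff=30.8151 vs cont=30.0253 → 30.8151 [stop]  node(3,1) S=124.0200 payoff=9.5800 vs cont=12.4850 → 12.4850 [wait]  node(3,2) S=149.6421 payoff=0.0000 vs cont=2.2902 → 2.2902 [wait]  node(3,3) S=180.5578 payoff=0.0000 vs cont=0.0000 → 0.0000 [wait]  ⇒ S*(3)=102.7849
t_2: node(2,0) S=112.9043 payoff=20.6957 vs cont=21.3734 → 21.3734 [wait]  node(2,1) S=136.2300 payoff=0.0000 vs cont=7.2612 → 7.2612 [wait]  node(2,2) S=164.3747 payoff=0.0000 vs cont=1.1197 → 1.1197 [wait]  ⇒ S*(2)=-
t_1: node(1,0) S=124.0200 payoff=9.5800 vs cont=14.1182 → 14.1182 [wait]  node(1,1) S=149.6421 payoff=0.0000 vs cont=4.1159 → 4.1159 [wait]  ⇒ S*(1)=-
t_0: node(0,0) S=136.2300 payoff=0.0000 vs cont=8.9820 → 8.9820 [wait]  ⇒ S*(0)=-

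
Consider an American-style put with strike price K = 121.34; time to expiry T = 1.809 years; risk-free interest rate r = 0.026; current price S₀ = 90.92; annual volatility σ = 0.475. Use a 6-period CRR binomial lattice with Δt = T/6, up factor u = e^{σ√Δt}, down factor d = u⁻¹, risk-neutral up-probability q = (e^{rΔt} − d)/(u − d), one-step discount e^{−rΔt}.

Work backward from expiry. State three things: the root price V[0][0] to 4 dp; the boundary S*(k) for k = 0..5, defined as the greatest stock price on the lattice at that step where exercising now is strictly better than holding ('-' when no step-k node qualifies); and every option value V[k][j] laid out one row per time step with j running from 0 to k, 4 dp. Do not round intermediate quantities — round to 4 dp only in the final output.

Δt=0.30150  u=1.29799  d=0.77042  q=0.45008  discount=0.99219
step 6 (expiry): payoffs max(K−S,0) = 102.3279 89.3089 67.3745 30.4200 0.0000 0.0000 0.0000
step 5: (k=5,j=0): S=24.6775, (K−S)⁺=96.6625, hold=95.7151 ⇒ V=96.6625 exercise | (k=5,j=1): S=41.5761, (K−S)⁺=79.7639, hold=78.8164 ⇒ V=79.7639 exercise | (k=5,j=2): S=70.0467, (K−S)⁺=51.2933, hold=50.3458 ⇒ V=51.2933 exercise | (k=5,j=3): S=118.0134, (K−S)⁺=3.3266, hold=16.5980 ⇒ V=16.5980 continue | (k=5,j=4): S=198.8267, (K−S)⁺=0.0000, hold=0.0000 ⇒ V=0.0000 continue | (k=5,j=5): S=334.9794, (K−S)⁺=0.0000, hold=0.0000 ⇒ V=0.0000 continue  boundary S*=70.0467
step 4: (k=4,j=0): S=32.0311, (K−S)⁺=89.3089, hold=88.3614 ⇒ V=89.3089 exercise | (k=4,j=1): S=53.9655, (K−S)⁺=67.3745, hold=66.4271 ⇒ V=67.3745 exercise | (k=4,j=2): S=90.9200, (K−S)⁺=30.4200, hold=35.3990 ⇒ V=35.3990 continue | (k=4,j=3): S=153.1803, (K−S)⁺=0.0000, hold=9.0563 ⇒ V=9.0563 continue | (k=4,j=4): S=258.0753, (K−S)⁺=0.0000, hold=0.0000 ⇒ V=0.0000 continue  boundary S*=53.9655
step 3: (k=3,j=0): S=41.5761, (K−S)⁺=79.7639, hold=78.8164 ⇒ V=79.7639 exercise | (k=3,j=1): S=70.0467, (K−S)⁺=51.2933, hold=52.5693 ⇒ V=52.5693 continue | (k=3,j=2): S=118.0134, (K−S)⁺=3.3266, hold=23.3589 ⇒ V=23.3589 continue | (k=3,j=3): S=198.8267, (K−S)⁺=0.0000, hold=4.9413 ⇒ V=4.9413 continue  boundary S*=41.5761
step 2: (k=2,j=0): S=53.9655, (K−S)⁺=67.3745, hold=66.9969 ⇒ V=67.3745 exercise | (k=2,j=1): S=90.9200, (K−S)⁺=30.4200, hold=39.1145 ⇒ V=39.1145 continue | (k=2,j=2): S=153.1803, (K−S)⁺=0.0000, hold=14.9518 ⇒ V=14.9518 continue  boundary S*=53.9655
step 1: (k=1,j=0): S=70.0467, (K−S)⁺=51.2933, hold=54.2285 ⇒ V=54.2285 continue | (k=1,j=1): S=118.0134, (K−S)⁺=3.3266, hold=28.0188 ⇒ V=28.0188 continue  boundary S*=-
step 0: (k=0,j=0): S=90.9200, (K−S)⁺=30.4200, hold=42.1007 ⇒ V=42.1007 continue  boundary S*=-

price = 42.1007
boundary = - - 53.9655 41.5761 53.9655 70.0467
tree:
42.1007
54.2285 28.0188
67.3745 39.1145 14.9518
79.7639 52.5693 23.3589 4.9413
89.3089 67.3745 35.3990 9.0563 0.0000
96.6625 79.7639 51.2933 16.5980 0.0000 0.0000
102.3279 89.3089 67.3745 30.4200 0.0000 0.0000 0.0000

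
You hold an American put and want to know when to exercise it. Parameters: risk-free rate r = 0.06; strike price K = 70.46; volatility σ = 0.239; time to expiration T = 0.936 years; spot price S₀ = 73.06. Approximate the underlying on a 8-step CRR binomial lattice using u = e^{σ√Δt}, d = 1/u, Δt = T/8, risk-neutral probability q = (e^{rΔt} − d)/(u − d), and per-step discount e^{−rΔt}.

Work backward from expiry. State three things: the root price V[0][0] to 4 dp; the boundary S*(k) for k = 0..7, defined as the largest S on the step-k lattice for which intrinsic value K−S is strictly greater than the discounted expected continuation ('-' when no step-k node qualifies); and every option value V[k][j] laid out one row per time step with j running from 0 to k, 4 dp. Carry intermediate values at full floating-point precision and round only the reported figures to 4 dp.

price = 4.0265
boundary = - - - 57.1700 52.6823 57.1700 62.0400 57.1700
tree:
4.0265
6.1987 2.0967
9.2453 3.4993 0.8436
13.2900 5.6751 1.5590 0.2016
17.7777 8.8811 2.8231 0.4252 0.0000
21.9132 13.2900 4.9734 0.8970 0.0000 0.0000
25.7240 17.7777 8.4200 1.8921 0.0000 0.0000 0.0000
29.2357 21.9132 13.2900 3.9915 0.0000 0.0000 0.0000 0.0000
32.4718 25.7240 17.7777 8.4200 0.0000 0.0000 0.0000 0.0000 0.0000

params: Δt=0.11700 u=1.08519 d=0.92150 q=0.52261 e^(-rΔt)=0.99300
t_8 payoffs: 32.4718 25.7240 17.7777 8.4200 0.0000 0.0000 0.0000 0.0000 0.0000
t_7: node(7,0) S=41.2243 payoff=29.2357 vs cont=28.7428 → 29.2357 [stop]  node(7,1) S=48.5468 payoff=21.9132 vs cont=21.4203 → 21.9132 [stop]  node(7,2) S=57.1700 payoff=13.2900 vs cont=12.7971 → 13.2900 [stop]  node(7,3) S=67.3249 payoff=3.1351 vs cont=3.9915 → 3.9915 [wait]  node(7,4) S=79.2836 payoff=0.0000 vs cont=0.0000 → 0.0000 [wait]  node(7,5) S=93.3665 payoff=0.0000 vs cont=0.0000 → 0.0000 [wait]  node(7,6) S=109.9509 payoff=0.0000 vs cont=0.0000 → 0.0000 [wait]  node(7,7) S=129.4811 payoff=0.0000 vs cont=0.0000 → 0.0000 [wait]  ⇒ S*(7)=57.1700
t_6: node(6,0) S=44.7360 payoff=25.7240 vs cont=25.2311 → 25.7240 [stop]  node(6,1) S=52.6823 payoff=17.7777 vs cont=17.2848 → 17.7777 [stop]  node(6,2) S=62.0400 payoff=8.4200 vs cont=8.3715 → 8.4200 [stop]  node(6,3) S=73.0600 payoff=0.0000 vs cont=1.8921 → 1.8921 [wait]  node(6,4) S=86.0374 payoff=0.0000 vs cont=0.0000 → 0.0000 [wait]  node(6,5) S=101.3200 payoff=0.0000 vs cont=0.0000 → 0.0000 [wait]  node(6,6) S=119.3171 payoff=0.0000 vs cont=0.0000 → 0.0000 [wait]  ⇒ S*(6)=62.0400
t_5: node(5,0) S=48.5468 payoff=21.9132 vs cont=21.4203 → 21.9132 [stop]  node(5,1) S=57.1700 payoff=13.2900 vs cont=12.7971 → 13.2900 [stop]  node(5,2) S=67.3249 payoff=3.1351 vs cont=4.9734 → 4.9734 [wait]  node(5,3) S=79.2836 payoff=0.0000 vs cont=0.8970 → 0.8970 [wait]  node(5,4) S=93.3665 payoff=0.0000 vs cont=0.0000 → 0.0000 [wait]  node(5,5) S=109.9509 payoff=0.0000 vs cont=0.0000 → 0.0000 [wait]  ⇒ S*(5)=57.1700
t_4: node(4,0) S=52.6823 payoff=17.7777 vs cont=17.2848 → 17.7777 [stop]  node(4,1) S=62.0400 payoff=8.4200 vs cont=8.8811 → 8.8811 [wait]  node(4,2) S=73.0600 payoff=0.0000 vs cont=2.8231 → 2.8231 [wait]  node(4,3) S=86.0374 payoff=0.0000 vs cont=0.4252 → 0.4252 [wait]  node(4,4) S=101.3200 payoff=0.0000 vs cont=0.0000 → 0.0000 [wait]  ⇒ S*(4)=52.6823
t_3: node(3,0) S=57.1700 payoff=13.2900 vs cont=13.0364 → 13.2900 [stop]  node(3,1) S=67.3249 payoff=3.1351 vs cont=5.6751 → 5.6751 [wait]  node(3,2) S=79.2836 payoff=0.0000 vs cont=1.5590 → 1.5590 [wait]  node(3,3) S=93.3665 payoff=0.0000 vs cont=0.2016 → 0.2016 [wait]  ⇒ S*(3)=57.1700
t_2: node(2,0) S=62.0400 payoff=8.4200 vs cont=9.2453 → 9.2453 [wait]  node(2,1) S=73.0600 payoff=0.0000 vs cont=3.4993 → 3.4993 [wait]  node(2,2) S=86.0374 payoff=0.0000 vs cont=0.8436 → 0.8436 [wait]  ⇒ S*(2)=-
t_1: node(1,0) S=67.3249 payoff=3.1351 vs cont=6.1987 → 6.1987 [wait]  node(1,1) S=79.2836 payoff=0.0000 vs cont=2.0967 → 2.0967 [wait]  ⇒ S*(1)=-
t_0: node(0,0) S=73.0600 payoff=0.0000 vs cont=4.0265 → 4.0265 [wait]  ⇒ S*(0)=-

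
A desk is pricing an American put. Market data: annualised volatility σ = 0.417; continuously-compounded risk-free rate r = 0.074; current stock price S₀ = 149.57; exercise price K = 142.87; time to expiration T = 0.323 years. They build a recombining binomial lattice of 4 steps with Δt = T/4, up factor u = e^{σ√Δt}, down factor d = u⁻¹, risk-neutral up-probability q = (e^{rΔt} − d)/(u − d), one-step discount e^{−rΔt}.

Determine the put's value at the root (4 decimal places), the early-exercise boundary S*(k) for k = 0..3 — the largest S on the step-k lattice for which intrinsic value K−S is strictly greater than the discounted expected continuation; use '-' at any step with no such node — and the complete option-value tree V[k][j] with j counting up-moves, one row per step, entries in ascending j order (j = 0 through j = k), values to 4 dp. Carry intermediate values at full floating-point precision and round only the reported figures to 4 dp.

price = 9.4251
boundary = - - - 104.8230
tree:
9.4251
15.7207 3.1328
25.2157 6.2487 0.0000
38.0470 12.4636 0.0000 0.0000
49.7605 24.8599 0.0000 0.0000 0.0000

Δt=0.08075, u=1.12580, d=0.88825, q=0.49564, disc=e^(-rΔt)=0.99404
k=4 terminal: V=max(K-S,0) → 49.7605 24.8599 0.0000 0.0000 0.0000
k=3: j=0 S=104.8230 intr=38.0470 cont=37.1958 V=38.0470[EX]; j=1 S=132.8562 intr=10.0138 cont=12.4636 V=12.4636[hold]; j=2 S=168.3864 intr=0.0000 cont=0.0000 V=0.0000[hold]; j=3 S=213.4186 intr=0.0000 cont=0.0000 V=0.0000[hold]  S*(3)=104.8230
k=2: j=0 S=118.0101 intr=24.8599 cont=25.2157 V=25.2157[hold]; j=1 S=149.5700 intr=0.0000 cont=6.2487 V=6.2487[hold]; j=2 S=189.5700 intr=0.0000 cont=0.0000 V=0.0000[hold]  S*(2)=-
k=1: j=0 S=132.8562 intr=10.0138 cont=15.7207 V=15.7207[hold]; j=1 S=168.3864 intr=0.0000 cont=3.1328 V=3.1328[hold]  S*(1)=-
k=0: j=0 S=149.5700 intr=0.0000 cont=9.4251 V=9.4251[hold]  S*(0)=-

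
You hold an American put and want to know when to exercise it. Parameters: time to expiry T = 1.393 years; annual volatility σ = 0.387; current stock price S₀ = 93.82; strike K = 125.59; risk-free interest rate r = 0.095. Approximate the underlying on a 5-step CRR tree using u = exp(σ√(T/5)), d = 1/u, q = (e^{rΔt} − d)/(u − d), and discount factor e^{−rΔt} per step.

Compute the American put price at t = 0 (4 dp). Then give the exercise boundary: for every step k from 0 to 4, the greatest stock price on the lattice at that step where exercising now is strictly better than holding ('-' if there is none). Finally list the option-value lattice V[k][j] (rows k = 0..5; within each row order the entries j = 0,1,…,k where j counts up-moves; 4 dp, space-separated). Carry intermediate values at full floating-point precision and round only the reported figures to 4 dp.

Δt=0.27860, u=1.22663, d=0.81524, q=0.51431, disc=e^(-rΔt)=0.97388
k=5 terminal: V=max(K-S,0) → 91.8044 74.7556 49.1039 10.5078 0.0000 0.0000
k=4: j=0 S=41.4424 intr=84.1476 cont=80.8672 V=84.1476[EX]; j=1 S=62.3548 intr=63.2352 cont=59.9548 V=63.2352[EX]; j=2 S=93.8200 intr=31.7700 cont=28.4896 V=31.7700[EX]; j=3 S=141.1630 intr=0.0000 cont=4.9703 V=4.9703[hold]; j=4 S=212.3960 intr=0.0000 cont=0.0000 V=0.0000[hold]  S*(4)=93.8200
k=3: j=0 S=50.8344 intr=74.7556 cont=71.4753 V=74.7556[EX]; j=1 S=76.4861 intr=49.1039 cont=45.8235 V=49.1039[EX]; j=2 S=115.0822 intr=10.5078 cont=17.5170 V=17.5170[hold]; j=3 S=173.1544 intr=0.0000 cont=2.3510 V=2.3510[hold]  S*(3)=76.4861
k=2: j=0 S=62.3548 intr=63.2352 cont=59.9548 V=63.2352[EX]; j=1 S=93.8200 intr=31.7700 cont=32.0003 V=32.0003[hold]; j=2 S=141.1630 intr=0.0000 cont=9.4632 V=9.4632[hold]  S*(2)=62.3548
k=1: j=0 S=76.4861 intr=49.1039 cont=45.9388 V=49.1039[EX]; j=1 S=115.0822 intr=10.5078 cont=19.8763 V=19.8763[hold]  S*(1)=76.4861
k=0: j=0 S=93.8200 intr=31.7700 cont=33.1820 V=33.1820[hold]  S*(0)=-

price = 33.1820
boundary = - 76.4861 62.3548 76.4861 93.8200
tree:
33.1820
49.1039 19.8763
63.2352 32.0003 9.4632
74.7556 49.1039 17.5170 2.3510
84.1476 63.2352 31.7700 4.9703 0.0000
91.8044 74.7556 49.1039 10.5078 0.0000 0.0000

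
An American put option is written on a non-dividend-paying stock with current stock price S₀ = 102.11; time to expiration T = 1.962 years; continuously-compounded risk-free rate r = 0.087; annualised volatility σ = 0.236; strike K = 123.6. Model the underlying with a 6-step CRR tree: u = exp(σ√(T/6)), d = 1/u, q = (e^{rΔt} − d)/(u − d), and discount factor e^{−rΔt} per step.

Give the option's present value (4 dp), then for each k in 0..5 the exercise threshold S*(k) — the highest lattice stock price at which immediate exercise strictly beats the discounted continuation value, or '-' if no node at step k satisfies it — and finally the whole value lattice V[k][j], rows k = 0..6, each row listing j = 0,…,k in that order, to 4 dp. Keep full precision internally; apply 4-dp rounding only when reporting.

Δt=0.32700  u=1.14448  d=0.87376  q=0.57290  discount=0.97195
step 6 (expiry): payoffs max(K−S,0) = 78.1630 64.0846 45.6442 21.4900 0.0000 0.0000 0.0000
step 5: (k=5,j=0): S=52.0019, (K−S)⁺=71.5981, hold=68.1313 ⇒ V=71.5981 exercise | (k=5,j=1): S=68.1144, (K−S)⁺=55.4856, hold=52.0189 ⇒ V=55.4856 exercise | (k=5,j=2): S=89.2192, (K−S)⁺=34.3808, hold=30.9140 ⇒ V=34.3808 exercise | (k=5,j=3): S=116.8633, (K−S)⁺=6.7367, hold=8.9208 ⇒ V=8.9208 continue | (k=5,j=4): S=153.0727, (K−S)⁺=0.0000, hold=0.0000 ⇒ V=0.0000 continue | (k=5,j=5): S=200.5013, (K−S)⁺=0.0000, hold=0.0000 ⇒ V=0.0000 continue  boundary S*=89.2192
step 4: (k=4,j=0): S=59.5154, (K−S)⁺=64.0846, hold=60.6179 ⇒ V=64.0846 exercise | (k=4,j=1): S=77.9558, (K−S)⁺=45.6442, hold=42.1774 ⇒ V=45.6442 exercise | (k=4,j=2): S=102.1100, (K−S)⁺=21.4900, hold=19.2394 ⇒ V=21.4900 exercise | (k=4,j=3): S=133.7482, (K−S)⁺=0.0000, hold=3.7032 ⇒ V=3.7032 continue | (k=4,j=4): S=175.1892, (K−S)⁺=0.0000, hold=0.0000 ⇒ V=0.0000 continue  boundary S*=102.1100
step 3: (k=3,j=0): S=68.1144, (K−S)⁺=55.4856, hold=52.0189 ⇒ V=55.4856 exercise | (k=3,j=1): S=89.2192, (K−S)⁺=34.3808, hold=30.9140 ⇒ V=34.3808 exercise | (k=3,j=2): S=116.8633, (K−S)⁺=6.7367, hold=10.9829 ⇒ V=10.9829 continue | (k=3,j=3): S=153.0727, (K−S)⁺=0.0000, hold=1.5372 ⇒ V=1.5372 continue  boundary S*=89.2192
step 2: (k=2,j=0): S=77.9558, (K−S)⁺=45.6442, hold=42.1774 ⇒ V=45.6442 exercise | (k=2,j=1): S=102.1100, (K−S)⁺=21.4900, hold=20.3877 ⇒ V=21.4900 exercise | (k=2,j=2): S=133.7482, (K−S)⁺=0.0000, hold=5.4152 ⇒ V=5.4152 continue  boundary S*=102.1100
step 1: (k=1,j=0): S=89.2192, (K−S)⁺=34.3808, hold=30.9140 ⇒ V=34.3808 exercise | (k=1,j=1): S=116.8633, (K−S)⁺=6.7367, hold=11.9362 ⇒ V=11.9362 continue  boundary S*=89.2192
step 0: (k=0,j=0): S=102.1100, (K−S)⁺=21.4900, hold=20.9185 ⇒ V=21.4900 exercise  boundary S*=102.1100

price = 21.4900
boundary = 102.1100 89.2192 102.1100 89.2192 102.1100 89.2192
tree:
21.4900
34.3808 11.9362
45.6442 21.4900 5.4152
55.4856 34.3808 10.9829 1.5372
64.0846 45.6442 21.4900 3.7032 0.0000
71.5981 55.4856 34.3808 8.9208 0.0000 0.0000
78.1630 64.0846 45.6442 21.4900 0.0000 0.0000 0.0000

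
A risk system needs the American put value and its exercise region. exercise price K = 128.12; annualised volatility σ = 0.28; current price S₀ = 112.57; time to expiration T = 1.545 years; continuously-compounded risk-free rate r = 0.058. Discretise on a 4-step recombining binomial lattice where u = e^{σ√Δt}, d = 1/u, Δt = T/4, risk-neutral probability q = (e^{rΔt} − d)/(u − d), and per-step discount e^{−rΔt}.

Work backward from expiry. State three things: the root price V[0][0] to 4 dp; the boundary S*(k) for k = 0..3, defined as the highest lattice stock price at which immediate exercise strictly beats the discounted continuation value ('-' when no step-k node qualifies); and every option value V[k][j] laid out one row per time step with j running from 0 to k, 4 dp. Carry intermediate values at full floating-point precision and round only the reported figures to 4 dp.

price = 21.2076
boundary = - 94.5906 79.4828 94.5906
tree:
21.2076
33.5294 10.8176
48.6372 19.4029 3.4062
61.3320 33.5294 7.2778 0.0000
71.9992 48.6372 15.5500 0.0000 0.0000

Δt=0.38625  u=1.19008  d=0.84028  q=0.52137  discount=0.97785
step 4 (expiry): payoffs max(K−S,0) = 71.9992 48.6372 15.5500 0.0000 0.0000
step 3: (k=3,j=0): S=66.7880, (K−S)⁺=61.3320, hold=58.4937 ⇒ V=61.3320 exercise | (k=3,j=1): S=94.5906, (K−S)⁺=33.5294, hold=30.6911 ⇒ V=33.5294 exercise | (k=3,j=2): S=133.9669, (K−S)⁺=0.0000, hold=7.2778 ⇒ V=7.2778 continue | (k=3,j=3): S=189.7347, (K−S)⁺=0.0000, hold=0.0000 ⇒ V=0.0000 continue  boundary S*=94.5906
step 2: (k=2,j=0): S=79.4828, (K−S)⁺=48.6372, hold=45.7989 ⇒ V=48.6372 exercise | (k=2,j=1): S=112.5700, (K−S)⁺=15.5500, hold=19.4029 ⇒ V=19.4029 continue | (k=2,j=2): S=159.4308, (K−S)⁺=0.0000, hold=3.4062 ⇒ V=3.4062 continue  boundary S*=79.4828
step 1: (k=1,j=0): S=94.5906, (K−S)⁺=33.5294, hold=32.6554 ⇒ V=33.5294 exercise | (k=1,j=1): S=133.9669, (K−S)⁺=0.0000, hold=10.8176 ⇒ V=10.8176 continue  boundary S*=94.5906
step 0: (k=0,j=0): S=112.5700, (K−S)⁺=15.5500, hold=21.2076 ⇒ V=21.2076 continue  boundary S*=-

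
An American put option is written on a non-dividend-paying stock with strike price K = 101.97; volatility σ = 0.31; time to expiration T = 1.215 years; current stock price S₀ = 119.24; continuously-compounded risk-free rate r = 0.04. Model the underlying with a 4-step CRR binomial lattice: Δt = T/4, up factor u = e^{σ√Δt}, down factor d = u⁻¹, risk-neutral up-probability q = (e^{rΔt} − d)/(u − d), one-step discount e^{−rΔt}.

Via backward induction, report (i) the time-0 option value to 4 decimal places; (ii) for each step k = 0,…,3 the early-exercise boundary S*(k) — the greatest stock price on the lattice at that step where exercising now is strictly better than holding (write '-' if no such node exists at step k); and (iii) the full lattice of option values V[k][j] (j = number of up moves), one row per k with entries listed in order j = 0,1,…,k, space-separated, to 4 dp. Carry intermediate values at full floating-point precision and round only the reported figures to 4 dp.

params: Δt=0.30375 u=1.18632 d=0.84295 q=0.49299 e^(-rΔt)=0.98792
t_4 payoffs: 41.7665 17.2430 0.0000 0.0000 0.0000
t_3: node(3,0) S=71.4203 payoff=30.5497 vs cont=29.3182 → 30.5497 [stop]  node(3,1) S=100.5129 payoff=1.4571 vs cont=8.6368 → 8.6368 [wait]  node(3,2) S=141.4562 payoff=0.0000 vs cont=0.0000 → 0.0000 [wait]  node(3,3) S=199.0775 payoff=0.0000 vs cont=0.0000 → 0.0000 [wait]  ⇒ S*(3)=71.4203
t_2: node(2,0) S=84.7270 payoff=17.2430 vs cont=19.5083 → 19.5083 [wait]  node(2,1) S=119.2400 payoff=0.0000 vs cont=4.3260 → 4.3260 [wait]  node(2,2) S=167.8116 payoff=0.0000 vs cont=0.0000 → 0.0000 [wait]  ⇒ S*(2)=-
t_1: node(1,0) S=100.5129 payoff=1.4571 vs cont=11.8784 → 11.8784 [wait]  node(1,1) S=141.4562 payoff=0.0000 vs cont=2.1669 → 2.1669 [wait]  ⇒ S*(1)=-
t_0: node(0,0) S=119.2400 payoff=0.0000 vs cont=7.0051 → 7.0051 [wait]  ⇒ S*(0)=-

price = 7.0051
boundary = - - - 71.4203
tree:
7.0051
11.8784 2.1669
19.5083 4.3260 0.0000
30.5497 8.6368 0.0000 0.0000
41.7665 17.2430 0.0000 0.0000 0.0000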